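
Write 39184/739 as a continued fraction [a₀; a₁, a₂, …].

[53; 43, 2, 8]

Run the Euclidean algorithm, recording each quotient:
39184 = 53·739 + 17, so a_0 = 53
739 = 43·17 + 8, so a_1 = 43
17 = 2·8 + 1, so a_2 = 2
8 = 8·1 + 0, so a_3 = 8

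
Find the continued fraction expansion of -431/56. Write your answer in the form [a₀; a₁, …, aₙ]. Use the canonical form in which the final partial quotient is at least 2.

-431 = -8·56 + 17, so a_0 = -8
56 = 3·17 + 5, so a_1 = 3
17 = 3·5 + 2, so a_2 = 3
5 = 2·2 + 1, so a_3 = 2
2 = 2·1 + 0, so a_4 = 2

[-8; 3, 3, 2, 2]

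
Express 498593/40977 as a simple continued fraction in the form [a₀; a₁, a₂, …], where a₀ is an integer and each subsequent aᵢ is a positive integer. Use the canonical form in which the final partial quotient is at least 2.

[12; 5, 1, 27, 1, 58, 4]

498593 ÷ 40977 → quotient 12, remainder 6869
40977 ÷ 6869 → quotient 5, remainder 6632
6869 ÷ 6632 → quotient 1, remainder 237
6632 ÷ 237 → quotient 27, remainder 233
237 ÷ 233 → quotient 1, remainder 4
233 ÷ 4 → quotient 58, remainder 1
4 ÷ 1 → quotient 4, remainder 0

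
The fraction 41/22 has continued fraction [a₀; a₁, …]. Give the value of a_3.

Repeatedly divide and take the remainder:
⌊41/22⌋ = 1, remainder 19
⌊22/19⌋ = 1, remainder 3
⌊19/3⌋ = 6, remainder 1
⌊3/1⌋ = 3, remainder 0

3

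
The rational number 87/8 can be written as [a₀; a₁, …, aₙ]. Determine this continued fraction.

87 = 10·8 + 7, so a_0 = 10
8 = 1·7 + 1, so a_1 = 1
7 = 7·1 + 0, so a_2 = 7

[10; 1, 7]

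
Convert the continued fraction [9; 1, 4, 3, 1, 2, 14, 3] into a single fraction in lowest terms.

25085/2557

Start with 3.
14 + 1/(3/1) = 14 + 1/3 = 43/3
2 + 1/(43/3) = 2 + 3/43 = 89/43
1 + 1/(89/43) = 1 + 43/89 = 132/89
3 + 1/(132/89) = 3 + 89/132 = 485/132
4 + 1/(485/132) = 4 + 132/485 = 2072/485
1 + 1/(2072/485) = 1 + 485/2072 = 2557/2072
9 + 1/(2557/2072) = 9 + 2072/2557 = 25085/2557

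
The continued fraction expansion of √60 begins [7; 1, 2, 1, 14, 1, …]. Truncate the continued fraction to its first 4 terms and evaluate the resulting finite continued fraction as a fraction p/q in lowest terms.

Build up convergents one term at a time:
a_0 = 7: 7/1
a_1 = 1: 8/1
a_2 = 2: 23/3
a_3 = 1: 31/4

31/4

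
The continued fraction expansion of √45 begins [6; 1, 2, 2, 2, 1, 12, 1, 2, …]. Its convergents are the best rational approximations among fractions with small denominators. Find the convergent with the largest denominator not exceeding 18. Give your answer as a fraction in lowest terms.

List convergents until the denominator exceeds the bound:
a_0 = 6: 6/1  (≤ bound)
a_1 = 1: 7/1  (≤ bound)
a_2 = 2: 20/3  (≤ bound)
a_3 = 2: 47/7  (≤ bound)
a_4 = 2: 114/17  (≤ bound)
a_5 = 1: 161/24  (> 18, stop)

114/17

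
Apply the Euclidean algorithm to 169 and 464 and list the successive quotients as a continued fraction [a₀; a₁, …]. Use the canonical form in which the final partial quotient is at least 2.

169 ÷ 464 → quotient 0, remainder 169
464 ÷ 169 → quotient 2, remainder 126
169 ÷ 126 → quotient 1, remainder 43
126 ÷ 43 → quotient 2, remainder 40
43 ÷ 40 → quotient 1, remainder 3
40 ÷ 3 → quotient 13, remainder 1
3 ÷ 1 → quotient 3, remainder 0

[0; 2, 1, 2, 1, 13, 3]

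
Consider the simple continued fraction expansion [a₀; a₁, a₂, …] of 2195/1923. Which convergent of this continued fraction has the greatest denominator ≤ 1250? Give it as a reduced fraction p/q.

a_0 = 1: 1/1  (≤ bound)
a_1 = 7: 8/7  (≤ bound)
a_2 = 14: 113/99  (≤ bound)
a_3 = 3: 347/304  (≤ bound)
a_4 = 6: 2195/1923  (> 1250, stop)

347/304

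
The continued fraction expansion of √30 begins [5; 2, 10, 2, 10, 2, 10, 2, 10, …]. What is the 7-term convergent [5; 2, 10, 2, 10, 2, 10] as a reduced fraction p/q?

55435/10121

a_0 = 5: 5/1
a_1 = 2: 11/2
a_2 = 10: 115/21
a_3 = 2: 241/44
a_4 = 10: 2525/461
a_5 = 2: 5291/966
a_6 = 10: 55435/10121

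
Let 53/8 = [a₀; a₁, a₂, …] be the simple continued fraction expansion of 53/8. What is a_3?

53 ÷ 8 → quotient 6, remainder 5
8 ÷ 5 → quotient 1, remainder 3
5 ÷ 3 → quotient 1, remainder 2
3 ÷ 2 → quotient 1, remainder 1

1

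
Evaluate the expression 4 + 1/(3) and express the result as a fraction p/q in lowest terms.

13/3

Build up convergents one term at a time:
a_0 = 4: 4/1
a_1 = 3: 13/3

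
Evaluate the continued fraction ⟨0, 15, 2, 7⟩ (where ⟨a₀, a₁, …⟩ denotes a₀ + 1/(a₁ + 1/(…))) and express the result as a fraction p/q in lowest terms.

Start with 7.
2 + 1/(7/1) = 2 + 1/7 = 15/7
15 + 1/(15/7) = 15 + 7/15 = 232/15
0 + 1/(232/15) = 0 + 15/232 = 15/232

15/232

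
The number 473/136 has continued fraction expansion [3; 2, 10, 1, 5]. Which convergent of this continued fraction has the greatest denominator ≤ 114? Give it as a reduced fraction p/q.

a_0 = 3: 3/1  (≤ bound)
a_1 = 2: 7/2  (≤ bound)
a_2 = 10: 73/21  (≤ bound)
a_3 = 1: 80/23  (≤ bound)
a_4 = 5: 473/136  (> 114, stop)

80/23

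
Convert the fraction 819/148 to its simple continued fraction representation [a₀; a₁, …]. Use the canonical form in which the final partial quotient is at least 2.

Run the Euclidean algorithm, recording each quotient:
819 ÷ 148 → quotient 5, remainder 79
148 ÷ 79 → quotient 1, remainder 69
79 ÷ 69 → quotient 1, remainder 10
69 ÷ 10 → quotient 6, remainder 9
10 ÷ 9 → quotient 1, remainder 1
9 ÷ 1 → quotient 9, remainder 0

[5; 1, 1, 6, 1, 9]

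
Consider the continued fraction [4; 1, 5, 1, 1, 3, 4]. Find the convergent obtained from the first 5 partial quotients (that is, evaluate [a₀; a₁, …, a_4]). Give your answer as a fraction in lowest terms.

Start with 1.
1 + 1/(1/1) = 1 + 1/1 = 2/1
5 + 1/(2/1) = 5 + 1/2 = 11/2
1 + 1/(11/2) = 1 + 2/11 = 13/11
4 + 1/(13/11) = 4 + 11/13 = 63/13

63/13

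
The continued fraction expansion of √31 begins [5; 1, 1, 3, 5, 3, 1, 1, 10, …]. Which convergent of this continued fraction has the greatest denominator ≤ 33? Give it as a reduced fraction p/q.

39/7

List convergents until the denominator exceeds the bound:
a_0 = 5: 5/1  (≤ bound)
a_1 = 1: 6/1  (≤ bound)
a_2 = 1: 11/2  (≤ bound)
a_3 = 3: 39/7  (≤ bound)
a_4 = 5: 206/37  (> 33, stop)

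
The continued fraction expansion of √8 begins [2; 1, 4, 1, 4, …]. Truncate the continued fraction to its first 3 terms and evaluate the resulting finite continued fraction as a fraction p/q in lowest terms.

14/5

a_0 = 2: 2/1
a_1 = 1: 3/1
a_2 = 4: 14/5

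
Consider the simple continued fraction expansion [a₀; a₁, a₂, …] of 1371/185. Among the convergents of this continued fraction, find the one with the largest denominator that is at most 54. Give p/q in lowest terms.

126/17

a_0 = 7: 7/1  (≤ bound)
a_1 = 2: 15/2  (≤ bound)
a_2 = 2: 37/5  (≤ bound)
a_3 = 3: 126/17  (≤ bound)
a_4 = 3: 415/56  (> 54, stop)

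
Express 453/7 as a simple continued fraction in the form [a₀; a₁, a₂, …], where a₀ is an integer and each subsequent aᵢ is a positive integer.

[64; 1, 2, 2]

Run the Euclidean algorithm, recording each quotient:
453 = 64·7 + 5, so a_0 = 64
7 = 1·5 + 2, so a_1 = 1
5 = 2·2 + 1, so a_2 = 2
2 = 2·1 + 0, so a_3 = 2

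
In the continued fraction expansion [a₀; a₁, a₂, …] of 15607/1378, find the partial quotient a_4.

Apply division with remainder until the remainder is 0:
⌊15607/1378⌋ = 11, remainder 449
⌊1378/449⌋ = 3, remainder 31
⌊449/31⌋ = 14, remainder 15
⌊31/15⌋ = 2, remainder 1
⌊15/1⌋ = 15, remainder 0

15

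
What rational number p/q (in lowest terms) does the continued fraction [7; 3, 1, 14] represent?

Compute successive convergents:
a_0 = 7: 7/1
a_1 = 3: 22/3
a_2 = 1: 29/4
a_3 = 14: 428/59

428/59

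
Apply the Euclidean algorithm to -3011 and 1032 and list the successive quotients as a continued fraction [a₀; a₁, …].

[-3; 12, 7, 12]

-3011 ÷ 1032 → quotient -3, remainder 85
1032 ÷ 85 → quotient 12, remainder 12
85 ÷ 12 → quotient 7, remainder 1
12 ÷ 1 → quotient 12, remainder 0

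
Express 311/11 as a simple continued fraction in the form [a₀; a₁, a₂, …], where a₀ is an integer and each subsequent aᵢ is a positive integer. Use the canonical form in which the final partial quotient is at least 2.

[28; 3, 1, 2]

311 = 28·11 + 3, so a_0 = 28
11 = 3·3 + 2, so a_1 = 3
3 = 1·2 + 1, so a_2 = 1
2 = 2·1 + 0, so a_3 = 2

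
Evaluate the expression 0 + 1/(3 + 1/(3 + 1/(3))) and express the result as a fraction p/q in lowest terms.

a_0 = 0: 0/1
a_1 = 3: 1/3
a_2 = 3: 3/10
a_3 = 3: 10/33

10/33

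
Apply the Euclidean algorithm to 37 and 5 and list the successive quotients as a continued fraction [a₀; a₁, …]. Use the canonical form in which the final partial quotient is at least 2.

[7; 2, 2]

Repeatedly divide and take the remainder:
37 ÷ 5 → quotient 7, remainder 2
5 ÷ 2 → quotient 2, remainder 1
2 ÷ 1 → quotient 2, remainder 0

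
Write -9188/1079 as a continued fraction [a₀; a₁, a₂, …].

Repeatedly divide and take the remainder:
-9188 = -9·1079 + 523, so a_0 = -9
1079 = 2·523 + 33, so a_1 = 2
523 = 15·33 + 28, so a_2 = 15
33 = 1·28 + 5, so a_3 = 1
28 = 5·5 + 3, so a_4 = 5
5 = 1·3 + 2, so a_5 = 1
3 = 1·2 + 1, so a_6 = 1
2 = 2·1 + 0, so a_7 = 2

[-9; 2, 15, 1, 5, 1, 1, 2]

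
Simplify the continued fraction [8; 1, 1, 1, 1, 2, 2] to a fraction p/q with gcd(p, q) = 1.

Start with 2.
2 + 1/(2/1) = 2 + 1/2 = 5/2
1 + 1/(5/2) = 1 + 2/5 = 7/5
1 + 1/(7/5) = 1 + 5/7 = 12/7
1 + 1/(12/7) = 1 + 7/12 = 19/12
1 + 1/(19/12) = 1 + 12/19 = 31/19
8 + 1/(31/19) = 8 + 19/31 = 267/31

267/31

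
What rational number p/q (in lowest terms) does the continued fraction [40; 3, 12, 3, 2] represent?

10686/265

Start with 2.
3 + 1/(2/1) = 3 + 1/2 = 7/2
12 + 1/(7/2) = 12 + 2/7 = 86/7
3 + 1/(86/7) = 3 + 7/86 = 265/86
40 + 1/(265/86) = 40 + 86/265 = 10686/265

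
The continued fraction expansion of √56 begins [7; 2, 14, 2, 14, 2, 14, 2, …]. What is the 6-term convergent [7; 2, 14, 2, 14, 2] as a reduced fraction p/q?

Start with 2.
14 + 1/(2/1) = 14 + 1/2 = 29/2
2 + 1/(29/2) = 2 + 2/29 = 60/29
14 + 1/(60/29) = 14 + 29/60 = 869/60
2 + 1/(869/60) = 2 + 60/869 = 1798/869
7 + 1/(1798/869) = 7 + 869/1798 = 13455/1798

13455/1798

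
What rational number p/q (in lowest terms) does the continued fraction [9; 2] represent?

19/2

Compute successive convergents:
a_0 = 9: 9/1
a_1 = 2: 19/2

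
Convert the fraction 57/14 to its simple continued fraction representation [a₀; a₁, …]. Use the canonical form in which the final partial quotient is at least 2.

Repeatedly divide and take the remainder:
57 ÷ 14 → quotient 4, remainder 1
14 ÷ 1 → quotient 14, remainder 0

[4; 14]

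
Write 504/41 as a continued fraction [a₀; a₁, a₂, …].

[12; 3, 2, 2, 2]

Repeatedly divide and take the remainder:
504 ÷ 41 → quotient 12, remainder 12
41 ÷ 12 → quotient 3, remainder 5
12 ÷ 5 → quotient 2, remainder 2
5 ÷ 2 → quotient 2, remainder 1
2 ÷ 1 → quotient 2, remainder 0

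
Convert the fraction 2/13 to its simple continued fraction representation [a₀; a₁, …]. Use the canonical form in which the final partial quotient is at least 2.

[0; 6, 2]

Apply division with remainder until the remainder is 0:
⌊2/13⌋ = 0, remainder 2
⌊13/2⌋ = 6, remainder 1
⌊2/1⌋ = 2, remainder 0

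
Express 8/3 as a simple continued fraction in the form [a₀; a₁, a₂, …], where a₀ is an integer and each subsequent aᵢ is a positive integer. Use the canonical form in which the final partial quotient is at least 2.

[2; 1, 2]

Apply division with remainder until the remainder is 0:
⌊8/3⌋ = 2, remainder 2
⌊3/2⌋ = 1, remainder 1
⌊2/1⌋ = 2, remainder 0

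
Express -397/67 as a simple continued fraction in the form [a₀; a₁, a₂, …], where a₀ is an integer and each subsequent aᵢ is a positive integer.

[-6; 13, 2, 2]

-397 ÷ 67 → quotient -6, remainder 5
67 ÷ 5 → quotient 13, remainder 2
5 ÷ 2 → quotient 2, remainder 1
2 ÷ 1 → quotient 2, remainder 0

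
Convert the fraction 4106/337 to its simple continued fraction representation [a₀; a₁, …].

⌊4106/337⌋ = 12, remainder 62
⌊337/62⌋ = 5, remainder 27
⌊62/27⌋ = 2, remainder 8
⌊27/8⌋ = 3, remainder 3
⌊8/3⌋ = 2, remainder 2
⌊3/2⌋ = 1, remainder 1
⌊2/1⌋ = 2, remainder 0

[12; 5, 2, 3, 2, 1, 2]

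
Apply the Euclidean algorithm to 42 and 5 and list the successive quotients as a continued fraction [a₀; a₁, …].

42 = 8·5 + 2, so a_0 = 8
5 = 2·2 + 1, so a_1 = 2
2 = 2·1 + 0, so a_2 = 2

[8; 2, 2]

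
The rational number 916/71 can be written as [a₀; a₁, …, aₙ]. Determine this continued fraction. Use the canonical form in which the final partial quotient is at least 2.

⌊916/71⌋ = 12, remainder 64
⌊71/64⌋ = 1, remainder 7
⌊64/7⌋ = 9, remainder 1
⌊7/1⌋ = 7, remainder 0

[12; 1, 9, 7]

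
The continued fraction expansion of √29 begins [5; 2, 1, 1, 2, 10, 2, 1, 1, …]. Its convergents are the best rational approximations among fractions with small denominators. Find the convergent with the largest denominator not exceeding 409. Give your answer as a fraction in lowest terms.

a_0 = 5: 5/1  (≤ bound)
a_1 = 2: 11/2  (≤ bound)
a_2 = 1: 16/3  (≤ bound)
a_3 = 1: 27/5  (≤ bound)
a_4 = 2: 70/13  (≤ bound)
a_5 = 10: 727/135  (≤ bound)
a_6 = 2: 1524/283  (≤ bound)
a_7 = 1: 2251/418  (> 409, stop)

1524/283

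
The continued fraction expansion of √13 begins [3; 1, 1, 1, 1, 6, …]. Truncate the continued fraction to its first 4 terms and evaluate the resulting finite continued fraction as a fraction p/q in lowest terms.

11/3

Start with 1.
1 + 1/(1/1) = 1 + 1/1 = 2/1
1 + 1/(2/1) = 1 + 1/2 = 3/2
3 + 1/(3/2) = 3 + 2/3 = 11/3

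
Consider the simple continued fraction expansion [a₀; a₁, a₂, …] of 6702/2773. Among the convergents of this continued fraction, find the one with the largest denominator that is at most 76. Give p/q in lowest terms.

List convergents until the denominator exceeds the bound:
a_0 = 2: 2/1  (≤ bound)
a_1 = 2: 5/2  (≤ bound)
a_2 = 2: 12/5  (≤ bound)
a_3 = 1: 17/7  (≤ bound)
a_4 = 1: 29/12  (≤ bound)
a_5 = 32: 945/391  (> 76, stop)

29/12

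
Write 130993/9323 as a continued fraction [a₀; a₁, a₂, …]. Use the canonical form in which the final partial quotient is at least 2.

Run the Euclidean algorithm, recording each quotient:
⌊130993/9323⌋ = 14, remainder 471
⌊9323/471⌋ = 19, remainder 374
⌊471/374⌋ = 1, remainder 97
⌊374/97⌋ = 3, remainder 83
⌊97/83⌋ = 1, remainder 14
⌊83/14⌋ = 5, remainder 13
⌊14/13⌋ = 1, remainder 1
⌊13/1⌋ = 13, remainder 0

[14; 19, 1, 3, 1, 5, 1, 13]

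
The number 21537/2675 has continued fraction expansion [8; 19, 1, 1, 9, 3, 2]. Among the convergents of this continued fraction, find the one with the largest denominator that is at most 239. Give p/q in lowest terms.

314/39

a_0 = 8: 8/1  (≤ bound)
a_1 = 19: 153/19  (≤ bound)
a_2 = 1: 161/20  (≤ bound)
a_3 = 1: 314/39  (≤ bound)
a_4 = 9: 2987/371  (> 239, stop)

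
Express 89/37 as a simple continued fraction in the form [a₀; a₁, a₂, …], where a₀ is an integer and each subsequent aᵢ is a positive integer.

[2; 2, 2, 7]

Run the Euclidean algorithm, recording each quotient:
89 ÷ 37 → quotient 2, remainder 15
37 ÷ 15 → quotient 2, remainder 7
15 ÷ 7 → quotient 2, remainder 1
7 ÷ 1 → quotient 7, remainder 0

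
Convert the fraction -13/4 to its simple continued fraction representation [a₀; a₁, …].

[-4; 1, 3]

-13 = -4·4 + 3, so a_0 = -4
4 = 1·3 + 1, so a_1 = 1
3 = 3·1 + 0, so a_2 = 3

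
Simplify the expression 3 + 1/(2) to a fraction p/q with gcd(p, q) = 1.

7/2

a_0 = 3: 3/1
a_1 = 2: 7/2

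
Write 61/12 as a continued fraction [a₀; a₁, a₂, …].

[5; 12]

61 = 5·12 + 1, so a_0 = 5
12 = 12·1 + 0, so a_1 = 12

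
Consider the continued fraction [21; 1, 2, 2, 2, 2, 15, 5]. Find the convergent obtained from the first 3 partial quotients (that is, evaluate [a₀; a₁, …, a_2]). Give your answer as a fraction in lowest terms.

a_0 = 21: 21/1
a_1 = 1: 22/1
a_2 = 2: 65/3

65/3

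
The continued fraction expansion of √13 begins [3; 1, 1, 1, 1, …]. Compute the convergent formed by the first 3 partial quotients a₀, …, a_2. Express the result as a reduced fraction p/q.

a_0 = 3: 3/1
a_1 = 1: 4/1
a_2 = 1: 7/2

7/2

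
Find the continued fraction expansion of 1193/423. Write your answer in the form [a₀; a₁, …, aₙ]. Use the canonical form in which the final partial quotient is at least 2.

[2; 1, 4, 1, 1, 3, 3, 3]

1193 ÷ 423 → quotient 2, remainder 347
423 ÷ 347 → quotient 1, remainder 76
347 ÷ 76 → quotient 4, remainder 43
76 ÷ 43 → quotient 1, remainder 33
43 ÷ 33 → quotient 1, remainder 10
33 ÷ 10 → quotient 3, remainder 3
10 ÷ 3 → quotient 3, remainder 1
3 ÷ 1 → quotient 3, remainder 0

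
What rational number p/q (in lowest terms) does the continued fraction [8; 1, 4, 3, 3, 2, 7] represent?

Start with 7.
2 + 1/(7/1) = 2 + 1/7 = 15/7
3 + 1/(15/7) = 3 + 7/15 = 52/15
3 + 1/(52/15) = 3 + 15/52 = 171/52
4 + 1/(171/52) = 4 + 52/171 = 736/171
1 + 1/(736/171) = 1 + 171/736 = 907/736
8 + 1/(907/736) = 8 + 736/907 = 7992/907

7992/907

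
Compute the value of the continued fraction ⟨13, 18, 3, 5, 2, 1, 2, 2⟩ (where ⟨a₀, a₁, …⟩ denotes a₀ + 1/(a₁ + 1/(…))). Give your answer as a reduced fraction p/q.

a_0 = 13: 13/1
a_1 = 18: 235/18
a_2 = 3: 718/55
a_3 = 5: 3825/293
a_4 = 2: 8368/641
a_5 = 1: 12193/934
a_6 = 2: 32754/2509
a_7 = 2: 77701/5952

77701/5952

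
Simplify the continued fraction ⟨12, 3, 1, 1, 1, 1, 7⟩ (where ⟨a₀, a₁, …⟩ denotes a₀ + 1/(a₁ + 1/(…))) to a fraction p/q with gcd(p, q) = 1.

Start with 7.
1 + 1/(7/1) = 1 + 1/7 = 8/7
1 + 1/(8/7) = 1 + 7/8 = 15/8
1 + 1/(15/8) = 1 + 8/15 = 23/15
1 + 1/(23/15) = 1 + 15/23 = 38/23
3 + 1/(38/23) = 3 + 23/38 = 137/38
12 + 1/(137/38) = 12 + 38/137 = 1682/137

1682/137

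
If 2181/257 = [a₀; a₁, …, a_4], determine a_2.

17

Apply division with remainder until the remainder is 0:
2181 = 8·257 + 125, so a_0 = 8
257 = 2·125 + 7, so a_1 = 2
125 = 17·7 + 6, so a_2 = 17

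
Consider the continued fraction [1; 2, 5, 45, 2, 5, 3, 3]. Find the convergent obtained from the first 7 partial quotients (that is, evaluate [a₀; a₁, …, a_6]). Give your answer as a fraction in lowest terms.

Collapse the nested fraction from the inside out:
Start with 3.
5 + 1/(3/1) = 5 + 1/3 = 16/3
2 + 1/(16/3) = 2 + 3/16 = 35/16
45 + 1/(35/16) = 45 + 16/35 = 1591/35
5 + 1/(1591/35) = 5 + 35/1591 = 7990/1591
2 + 1/(7990/1591) = 2 + 1591/7990 = 17571/7990
1 + 1/(17571/7990) = 1 + 7990/17571 = 25561/17571

25561/17571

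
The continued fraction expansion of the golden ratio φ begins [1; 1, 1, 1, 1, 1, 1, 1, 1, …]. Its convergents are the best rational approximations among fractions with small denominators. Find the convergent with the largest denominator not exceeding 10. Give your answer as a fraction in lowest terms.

a_0 = 1: 1/1  (≤ bound)
a_1 = 1: 2/1  (≤ bound)
a_2 = 1: 3/2  (≤ bound)
a_3 = 1: 5/3  (≤ bound)
a_4 = 1: 8/5  (≤ bound)
a_5 = 1: 13/8  (≤ bound)
a_6 = 1: 21/13  (> 10, stop)

13/8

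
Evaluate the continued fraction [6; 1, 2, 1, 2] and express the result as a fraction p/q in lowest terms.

Start with 2.
1 + 1/(2/1) = 1 + 1/2 = 3/2
2 + 1/(3/2) = 2 + 2/3 = 8/3
1 + 1/(8/3) = 1 + 3/8 = 11/8
6 + 1/(11/8) = 6 + 8/11 = 74/11

74/11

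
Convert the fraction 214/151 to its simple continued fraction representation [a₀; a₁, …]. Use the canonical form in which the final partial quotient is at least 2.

[1; 2, 2, 1, 1, 12]

⌊214/151⌋ = 1, remainder 63
⌊151/63⌋ = 2, remainder 25
⌊63/25⌋ = 2, remainder 13
⌊25/13⌋ = 1, remainder 12
⌊13/12⌋ = 1, remainder 1
⌊12/1⌋ = 12, remainder 0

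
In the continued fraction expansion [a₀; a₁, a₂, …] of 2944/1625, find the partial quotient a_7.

Repeatedly divide and take the remainder:
2944 = 1·1625 + 1319, so a_0 = 1
1625 = 1·1319 + 306, so a_1 = 1
1319 = 4·306 + 95, so a_2 = 4
306 = 3·95 + 21, so a_3 = 3
95 = 4·21 + 11, so a_4 = 4
21 = 1·11 + 10, so a_5 = 1
11 = 1·10 + 1, so a_6 = 1
10 = 10·1 + 0, so a_7 = 10

10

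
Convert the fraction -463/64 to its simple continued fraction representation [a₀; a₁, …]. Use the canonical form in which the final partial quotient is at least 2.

[-8; 1, 3, 3, 1, 3]

⌊-463/64⌋ = -8, remainder 49
⌊64/49⌋ = 1, remainder 15
⌊49/15⌋ = 3, remainder 4
⌊15/4⌋ = 3, remainder 3
⌊4/3⌋ = 1, remainder 1
⌊3/1⌋ = 3, remainder 0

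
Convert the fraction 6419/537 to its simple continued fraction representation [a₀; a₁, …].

6419 ÷ 537 → quotient 11, remainder 512
537 ÷ 512 → quotient 1, remainder 25
512 ÷ 25 → quotient 20, remainder 12
25 ÷ 12 → quotient 2, remainder 1
12 ÷ 1 → quotient 12, remainder 0

[11; 1, 20, 2, 12]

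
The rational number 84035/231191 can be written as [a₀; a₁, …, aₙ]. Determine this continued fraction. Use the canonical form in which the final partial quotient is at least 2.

84035 = 0·231191 + 84035, so a_0 = 0
231191 = 2·84035 + 63121, so a_1 = 2
84035 = 1·63121 + 20914, so a_2 = 1
63121 = 3·20914 + 379, so a_3 = 3
20914 = 55·379 + 69, so a_4 = 55
379 = 5·69 + 34, so a_5 = 5
69 = 2·34 + 1, so a_6 = 2
34 = 34·1 + 0, so a_7 = 34

[0; 2, 1, 3, 55, 5, 2, 34]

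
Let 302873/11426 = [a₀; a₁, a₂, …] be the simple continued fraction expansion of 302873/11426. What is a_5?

Apply division with remainder until the remainder is 0:
⌊302873/11426⌋ = 26, remainder 5797
⌊11426/5797⌋ = 1, remainder 5629
⌊5797/5629⌋ = 1, remainder 168
⌊5629/168⌋ = 33, remainder 85
⌊168/85⌋ = 1, remainder 83
⌊85/83⌋ = 1, remainder 2

1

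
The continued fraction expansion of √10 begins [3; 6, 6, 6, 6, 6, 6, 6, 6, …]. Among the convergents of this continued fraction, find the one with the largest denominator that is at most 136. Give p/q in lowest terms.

117/37

a_0 = 3: 3/1  (≤ bound)
a_1 = 6: 19/6  (≤ bound)
a_2 = 6: 117/37  (≤ bound)
a_3 = 6: 721/228  (> 136, stop)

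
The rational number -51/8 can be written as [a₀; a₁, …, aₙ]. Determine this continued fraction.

-51 ÷ 8 → quotient -7, remainder 5
8 ÷ 5 → quotient 1, remainder 3
5 ÷ 3 → quotient 1, remainder 2
3 ÷ 2 → quotient 1, remainder 1
2 ÷ 1 → quotient 2, remainder 0

[-7; 1, 1, 1, 2]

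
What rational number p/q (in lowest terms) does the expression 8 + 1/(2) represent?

17/2

Start with 2.
8 + 1/(2/1) = 8 + 1/2 = 17/2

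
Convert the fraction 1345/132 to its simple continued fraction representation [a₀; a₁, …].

[10; 5, 3, 1, 1, 3]

1345 ÷ 132 → quotient 10, remainder 25
132 ÷ 25 → quotient 5, remainder 7
25 ÷ 7 → quotient 3, remainder 4
7 ÷ 4 → quotient 1, remainder 3
4 ÷ 3 → quotient 1, remainder 1
3 ÷ 1 → quotient 3, remainder 0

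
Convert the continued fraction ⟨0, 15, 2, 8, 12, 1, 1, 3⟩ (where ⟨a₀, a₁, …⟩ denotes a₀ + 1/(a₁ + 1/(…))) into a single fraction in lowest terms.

1510/23361

a_0 = 0: 0/1
a_1 = 15: 1/15
a_2 = 2: 2/31
a_3 = 8: 17/263
a_4 = 12: 206/3187
a_5 = 1: 223/3450
a_6 = 1: 429/6637
a_7 = 3: 1510/23361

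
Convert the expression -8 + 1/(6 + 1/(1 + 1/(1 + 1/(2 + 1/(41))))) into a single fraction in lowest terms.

-10721/1366

a_0 = -8: -8/1
a_1 = 6: -47/6
a_2 = 1: -55/7
a_3 = 1: -102/13
a_4 = 2: -259/33
a_5 = 41: -10721/1366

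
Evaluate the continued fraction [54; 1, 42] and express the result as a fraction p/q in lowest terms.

Work from the innermost term outward:
Start with 42.
1 + 1/(42/1) = 1 + 1/42 = 43/42
54 + 1/(43/42) = 54 + 42/43 = 2364/43

2364/43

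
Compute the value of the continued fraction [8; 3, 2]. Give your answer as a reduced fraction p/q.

Collapse the nested fraction from the inside out:
Start with 2.
3 + 1/(2/1) = 3 + 1/2 = 7/2
8 + 1/(7/2) = 8 + 2/7 = 58/7

58/7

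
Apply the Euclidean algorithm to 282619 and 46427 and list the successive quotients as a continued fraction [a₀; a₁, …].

Apply division with remainder until the remainder is 0:
⌊282619/46427⌋ = 6, remainder 4057
⌊46427/4057⌋ = 11, remainder 1800
⌊4057/1800⌋ = 2, remainder 457
⌊1800/457⌋ = 3, remainder 429
⌊457/429⌋ = 1, remainder 28
⌊429/28⌋ = 15, remainder 9
⌊28/9⌋ = 3, remainder 1
⌊9/1⌋ = 9, remainder 0

[6; 11, 2, 3, 1, 15, 3, 9]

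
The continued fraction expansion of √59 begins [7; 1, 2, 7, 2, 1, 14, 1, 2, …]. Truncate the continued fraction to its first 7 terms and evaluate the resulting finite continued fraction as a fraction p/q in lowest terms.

a_0 = 7: 7/1
a_1 = 1: 8/1
a_2 = 2: 23/3
a_3 = 7: 169/22
a_4 = 2: 361/47
a_5 = 1: 530/69
a_6 = 14: 7781/1013

7781/1013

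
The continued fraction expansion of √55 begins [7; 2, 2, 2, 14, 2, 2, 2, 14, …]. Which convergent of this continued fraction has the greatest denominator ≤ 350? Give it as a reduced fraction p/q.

1283/173

a_0 = 7: 7/1  (≤ bound)
a_1 = 2: 15/2  (≤ bound)
a_2 = 2: 37/5  (≤ bound)
a_3 = 2: 89/12  (≤ bound)
a_4 = 14: 1283/173  (≤ bound)
a_5 = 2: 2655/358  (> 350, stop)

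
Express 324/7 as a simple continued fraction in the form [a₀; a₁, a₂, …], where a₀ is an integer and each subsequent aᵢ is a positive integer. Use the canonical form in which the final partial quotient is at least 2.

324 = 46·7 + 2, so a_0 = 46
7 = 3·2 + 1, so a_1 = 3
2 = 2·1 + 0, so a_2 = 2

[46; 3, 2]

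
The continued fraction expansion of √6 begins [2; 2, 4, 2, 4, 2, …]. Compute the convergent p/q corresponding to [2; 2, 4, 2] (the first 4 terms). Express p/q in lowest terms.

49/20

Start with 2.
4 + 1/(2/1) = 4 + 1/2 = 9/2
2 + 1/(9/2) = 2 + 2/9 = 20/9
2 + 1/(20/9) = 2 + 9/20 = 49/20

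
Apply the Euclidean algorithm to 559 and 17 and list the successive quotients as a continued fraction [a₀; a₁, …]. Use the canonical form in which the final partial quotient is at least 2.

[32; 1, 7, 2]

Run the Euclidean algorithm, recording each quotient:
559 = 32·17 + 15, so a_0 = 32
17 = 1·15 + 2, so a_1 = 1
15 = 7·2 + 1, so a_2 = 7
2 = 2·1 + 0, so a_3 = 2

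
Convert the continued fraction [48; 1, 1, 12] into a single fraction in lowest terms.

Starting at the tail and folding back:
Start with 12.
1 + 1/(12/1) = 1 + 1/12 = 13/12
1 + 1/(13/12) = 1 + 12/13 = 25/13
48 + 1/(25/13) = 48 + 13/25 = 1213/25

1213/25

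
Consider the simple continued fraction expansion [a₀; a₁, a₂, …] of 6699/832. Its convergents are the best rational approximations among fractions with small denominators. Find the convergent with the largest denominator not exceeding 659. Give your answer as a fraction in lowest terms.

3116/387

List convergents until the denominator exceeds the bound:
a_0 = 8: 8/1  (≤ bound)
a_1 = 19: 153/19  (≤ bound)
a_2 = 2: 314/39  (≤ bound)
a_3 = 1: 467/58  (≤ bound)
a_4 = 6: 3116/387  (≤ bound)
a_5 = 2: 6699/832  (> 659, stop)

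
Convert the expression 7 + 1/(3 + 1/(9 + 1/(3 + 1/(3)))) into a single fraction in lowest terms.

Starting at the tail and folding back:
Start with 3.
3 + 1/(3/1) = 3 + 1/3 = 10/3
9 + 1/(10/3) = 9 + 3/10 = 93/10
3 + 1/(93/10) = 3 + 10/93 = 289/93
7 + 1/(289/93) = 7 + 93/289 = 2116/289

2116/289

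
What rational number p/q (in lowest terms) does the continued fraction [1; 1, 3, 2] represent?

16/9

Start with 2.
3 + 1/(2/1) = 3 + 1/2 = 7/2
1 + 1/(7/2) = 1 + 2/7 = 9/7
1 + 1/(9/7) = 1 + 7/9 = 16/9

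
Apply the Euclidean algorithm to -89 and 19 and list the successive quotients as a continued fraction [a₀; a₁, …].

[-5; 3, 6]

-89 = -5·19 + 6, so a_0 = -5
19 = 3·6 + 1, so a_1 = 3
6 = 6·1 + 0, so a_2 = 6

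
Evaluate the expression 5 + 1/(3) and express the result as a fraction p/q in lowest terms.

16/3

Starting at the tail and folding back:
Start with 3.
5 + 1/(3/1) = 5 + 1/3 = 16/3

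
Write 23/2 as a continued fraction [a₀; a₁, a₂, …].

Run the Euclidean algorithm, recording each quotient:
23 ÷ 2 → quotient 11, remainder 1
2 ÷ 1 → quotient 2, remainder 0

[11; 2]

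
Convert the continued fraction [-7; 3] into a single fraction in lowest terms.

-20/3

a_0 = -7: -7/1
a_1 = 3: -20/3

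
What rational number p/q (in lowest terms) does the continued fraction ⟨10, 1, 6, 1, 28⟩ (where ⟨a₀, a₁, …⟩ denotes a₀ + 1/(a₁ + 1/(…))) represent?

Collapse the nested fraction from the inside out:
Start with 28.
1 + 1/(28/1) = 1 + 1/28 = 29/28
6 + 1/(29/28) = 6 + 28/29 = 202/29
1 + 1/(202/29) = 1 + 29/202 = 231/202
10 + 1/(231/202) = 10 + 202/231 = 2512/231

2512/231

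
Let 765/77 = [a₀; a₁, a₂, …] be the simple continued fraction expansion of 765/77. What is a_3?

2

765 ÷ 77 → quotient 9, remainder 72
77 ÷ 72 → quotient 1, remainder 5
72 ÷ 5 → quotient 14, remainder 2
5 ÷ 2 → quotient 2, remainder 1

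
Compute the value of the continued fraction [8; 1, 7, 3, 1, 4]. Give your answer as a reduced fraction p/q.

1394/157

a_0 = 8: 8/1
a_1 = 1: 9/1
a_2 = 7: 71/8
a_3 = 3: 222/25
a_4 = 1: 293/33
a_5 = 4: 1394/157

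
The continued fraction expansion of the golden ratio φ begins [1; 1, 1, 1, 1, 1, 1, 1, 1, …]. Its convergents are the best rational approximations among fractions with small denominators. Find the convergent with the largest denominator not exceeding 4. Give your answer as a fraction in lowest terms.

a_0 = 1: 1/1  (≤ bound)
a_1 = 1: 2/1  (≤ bound)
a_2 = 1: 3/2  (≤ bound)
a_3 = 1: 5/3  (≤ bound)
a_4 = 1: 8/5  (> 4, stop)

5/3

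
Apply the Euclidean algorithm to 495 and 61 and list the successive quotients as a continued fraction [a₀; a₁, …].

⌊495/61⌋ = 8, remainder 7
⌊61/7⌋ = 8, remainder 5
⌊7/5⌋ = 1, remainder 2
⌊5/2⌋ = 2, remainder 1
⌊2/1⌋ = 2, remainder 0

[8; 8, 1, 2, 2]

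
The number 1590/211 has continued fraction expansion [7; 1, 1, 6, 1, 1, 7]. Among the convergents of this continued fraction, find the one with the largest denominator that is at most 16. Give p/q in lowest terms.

113/15

List convergents until the denominator exceeds the bound:
a_0 = 7: 7/1  (≤ bound)
a_1 = 1: 8/1  (≤ bound)
a_2 = 1: 15/2  (≤ bound)
a_3 = 6: 98/13  (≤ bound)
a_4 = 1: 113/15  (≤ bound)
a_5 = 1: 211/28  (> 16, stop)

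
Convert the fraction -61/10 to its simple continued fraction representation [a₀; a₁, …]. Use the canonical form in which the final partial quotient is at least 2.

Apply division with remainder until the remainder is 0:
⌊-61/10⌋ = -7, remainder 9
⌊10/9⌋ = 1, remainder 1
⌊9/1⌋ = 9, remainder 0

[-7; 1, 9]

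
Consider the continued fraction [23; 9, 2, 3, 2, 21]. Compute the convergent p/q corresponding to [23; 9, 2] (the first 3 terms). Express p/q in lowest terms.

439/19

Collapse the nested fraction from the inside out:
Start with 2.
9 + 1/(2/1) = 9 + 1/2 = 19/2
23 + 1/(19/2) = 23 + 2/19 = 439/19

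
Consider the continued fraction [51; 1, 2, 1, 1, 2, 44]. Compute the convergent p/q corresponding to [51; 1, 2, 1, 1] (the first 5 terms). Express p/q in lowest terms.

362/7

Compute successive convergents:
a_0 = 51: 51/1
a_1 = 1: 52/1
a_2 = 2: 155/3
a_3 = 1: 207/4
a_4 = 1: 362/7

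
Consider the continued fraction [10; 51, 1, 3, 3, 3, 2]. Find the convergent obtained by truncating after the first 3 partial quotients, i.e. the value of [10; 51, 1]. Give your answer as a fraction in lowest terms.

Start with 1.
51 + 1/(1/1) = 51 + 1/1 = 52/1
10 + 1/(52/1) = 10 + 1/52 = 521/52

521/52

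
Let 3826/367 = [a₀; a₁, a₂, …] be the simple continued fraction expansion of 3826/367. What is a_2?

3826 ÷ 367 → quotient 10, remainder 156
367 ÷ 156 → quotient 2, remainder 55
156 ÷ 55 → quotient 2, remainder 46

2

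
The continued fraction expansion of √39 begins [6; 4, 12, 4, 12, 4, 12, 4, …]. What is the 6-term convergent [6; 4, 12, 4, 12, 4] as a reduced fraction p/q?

Build up convergents one term at a time:
a_0 = 6: 6/1
a_1 = 4: 25/4
a_2 = 12: 306/49
a_3 = 4: 1249/200
a_4 = 12: 15294/2449
a_5 = 4: 62425/9996

62425/9996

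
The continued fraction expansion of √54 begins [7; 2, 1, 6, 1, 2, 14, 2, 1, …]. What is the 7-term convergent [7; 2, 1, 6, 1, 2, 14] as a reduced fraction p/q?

a_0 = 7: 7/1
a_1 = 2: 15/2
a_2 = 1: 22/3
a_3 = 6: 147/20
a_4 = 1: 169/23
a_5 = 2: 485/66
a_6 = 14: 6959/947

6959/947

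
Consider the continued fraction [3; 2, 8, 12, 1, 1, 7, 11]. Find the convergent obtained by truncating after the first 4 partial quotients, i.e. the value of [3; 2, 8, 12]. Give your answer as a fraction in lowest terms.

715/206

a_0 = 3: 3/1
a_1 = 2: 7/2
a_2 = 8: 59/17
a_3 = 12: 715/206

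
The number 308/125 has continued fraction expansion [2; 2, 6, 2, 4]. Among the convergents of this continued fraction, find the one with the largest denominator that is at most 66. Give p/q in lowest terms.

a_0 = 2: 2/1  (≤ bound)
a_1 = 2: 5/2  (≤ bound)
a_2 = 6: 32/13  (≤ bound)
a_3 = 2: 69/28  (≤ bound)
a_4 = 4: 308/125  (> 66, stop)

69/28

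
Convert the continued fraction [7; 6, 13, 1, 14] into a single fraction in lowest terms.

Work from the innermost term outward:
Start with 14.
1 + 1/(14/1) = 1 + 1/14 = 15/14
13 + 1/(15/14) = 13 + 14/15 = 209/15
6 + 1/(209/15) = 6 + 15/209 = 1269/209
7 + 1/(1269/209) = 7 + 209/1269 = 9092/1269

9092/1269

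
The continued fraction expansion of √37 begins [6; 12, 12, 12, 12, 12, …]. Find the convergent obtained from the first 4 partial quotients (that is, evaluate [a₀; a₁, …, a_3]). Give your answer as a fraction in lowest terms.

Build up convergents one term at a time:
a_0 = 6: 6/1
a_1 = 12: 73/12
a_2 = 12: 882/145
a_3 = 12: 10657/1752

10657/1752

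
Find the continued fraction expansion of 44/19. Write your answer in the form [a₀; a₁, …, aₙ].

[2; 3, 6]

Repeatedly divide and take the remainder:
⌊44/19⌋ = 2, remainder 6
⌊19/6⌋ = 3, remainder 1
⌊6/1⌋ = 6, remainder 0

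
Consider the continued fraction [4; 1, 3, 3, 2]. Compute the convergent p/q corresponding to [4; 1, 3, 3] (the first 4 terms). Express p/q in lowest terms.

62/13

Start with 3.
3 + 1/(3/1) = 3 + 1/3 = 10/3
1 + 1/(10/3) = 1 + 3/10 = 13/10
4 + 1/(13/10) = 4 + 10/13 = 62/13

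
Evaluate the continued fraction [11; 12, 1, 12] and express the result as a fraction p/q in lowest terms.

1861/168

Start with 12.
1 + 1/(12/1) = 1 + 1/12 = 13/12
12 + 1/(13/12) = 12 + 12/13 = 168/13
11 + 1/(168/13) = 11 + 13/168 = 1861/168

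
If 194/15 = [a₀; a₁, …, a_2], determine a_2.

14

Apply division with remainder until the remainder is 0:
194 = 12·15 + 14, so a_0 = 12
15 = 1·14 + 1, so a_1 = 1
14 = 14·1 + 0, so a_2 = 14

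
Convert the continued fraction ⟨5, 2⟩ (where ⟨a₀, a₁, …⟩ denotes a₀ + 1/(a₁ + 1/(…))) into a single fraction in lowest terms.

a_0 = 5: 5/1
a_1 = 2: 11/2

11/2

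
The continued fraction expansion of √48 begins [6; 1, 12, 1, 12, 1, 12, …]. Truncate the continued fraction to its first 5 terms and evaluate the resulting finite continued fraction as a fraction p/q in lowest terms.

1254/181

Start with 12.
1 + 1/(12/1) = 1 + 1/12 = 13/12
12 + 1/(13/12) = 12 + 12/13 = 168/13
1 + 1/(168/13) = 1 + 13/168 = 181/168
6 + 1/(181/168) = 6 + 168/181 = 1254/181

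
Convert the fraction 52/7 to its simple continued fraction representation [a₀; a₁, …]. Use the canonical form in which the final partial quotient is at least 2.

52 = 7·7 + 3, so a_0 = 7
7 = 2·3 + 1, so a_1 = 2
3 = 3·1 + 0, so a_2 = 3

[7; 2, 3]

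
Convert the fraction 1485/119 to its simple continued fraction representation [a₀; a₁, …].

[12; 2, 11, 2, 2]

Repeatedly divide and take the remainder:
1485 = 12·119 + 57, so a_0 = 12
119 = 2·57 + 5, so a_1 = 2
57 = 11·5 + 2, so a_2 = 11
5 = 2·2 + 1, so a_3 = 2
2 = 2·1 + 0, so a_4 = 2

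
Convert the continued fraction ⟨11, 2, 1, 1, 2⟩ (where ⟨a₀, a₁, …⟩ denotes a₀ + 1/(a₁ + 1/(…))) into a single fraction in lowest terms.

a_0 = 11: 11/1
a_1 = 2: 23/2
a_2 = 1: 34/3
a_3 = 1: 57/5
a_4 = 2: 148/13

148/13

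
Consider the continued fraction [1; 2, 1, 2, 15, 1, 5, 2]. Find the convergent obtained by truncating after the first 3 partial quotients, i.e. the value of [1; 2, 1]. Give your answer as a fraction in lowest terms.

Start with 1.
2 + 1/(1/1) = 2 + 1/1 = 3/1
1 + 1/(3/1) = 1 + 1/3 = 4/3

4/3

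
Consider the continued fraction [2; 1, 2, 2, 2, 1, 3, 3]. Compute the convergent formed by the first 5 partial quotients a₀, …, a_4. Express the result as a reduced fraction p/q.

46/17

Work from the innermost term outward:
Start with 2.
2 + 1/(2/1) = 2 + 1/2 = 5/2
2 + 1/(5/2) = 2 + 2/5 = 12/5
1 + 1/(12/5) = 1 + 5/12 = 17/12
2 + 1/(17/12) = 2 + 12/17 = 46/17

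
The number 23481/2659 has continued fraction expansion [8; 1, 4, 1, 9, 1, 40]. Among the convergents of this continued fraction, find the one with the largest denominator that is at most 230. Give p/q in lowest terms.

a_0 = 8: 8/1  (≤ bound)
a_1 = 1: 9/1  (≤ bound)
a_2 = 4: 44/5  (≤ bound)
a_3 = 1: 53/6  (≤ bound)
a_4 = 9: 521/59  (≤ bound)
a_5 = 1: 574/65  (≤ bound)
a_6 = 40: 23481/2659  (> 230, stop)

574/65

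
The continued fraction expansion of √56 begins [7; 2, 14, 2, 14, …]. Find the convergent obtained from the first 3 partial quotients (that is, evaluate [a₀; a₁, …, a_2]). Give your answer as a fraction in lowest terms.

Start with 14.
2 + 1/(14/1) = 2 + 1/14 = 29/14
7 + 1/(29/14) = 7 + 14/29 = 217/29

217/29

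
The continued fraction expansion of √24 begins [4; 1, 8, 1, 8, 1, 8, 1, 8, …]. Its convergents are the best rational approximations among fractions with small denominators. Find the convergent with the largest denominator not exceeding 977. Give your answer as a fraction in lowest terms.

List convergents until the denominator exceeds the bound:
a_0 = 4: 4/1  (≤ bound)
a_1 = 1: 5/1  (≤ bound)
a_2 = 8: 44/9  (≤ bound)
a_3 = 1: 49/10  (≤ bound)
a_4 = 8: 436/89  (≤ bound)
a_5 = 1: 485/99  (≤ bound)
a_6 = 8: 4316/881  (≤ bound)
a_7 = 1: 4801/980  (> 977, stop)

4316/881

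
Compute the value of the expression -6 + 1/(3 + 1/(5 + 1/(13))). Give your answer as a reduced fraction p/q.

-1200/211

Collapse the nested fraction from the inside out:
Start with 13.
5 + 1/(13/1) = 5 + 1/13 = 66/13
3 + 1/(66/13) = 3 + 13/66 = 211/66
-6 + 1/(211/66) = -6 + 66/211 = -1200/211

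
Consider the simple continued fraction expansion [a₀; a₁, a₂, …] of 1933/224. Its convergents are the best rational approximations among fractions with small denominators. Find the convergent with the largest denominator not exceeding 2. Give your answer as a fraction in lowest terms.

a_0 = 8: 8/1  (≤ bound)
a_1 = 1: 9/1  (≤ bound)
a_2 = 1: 17/2  (≤ bound)
a_3 = 1: 26/3  (> 2, stop)

17/2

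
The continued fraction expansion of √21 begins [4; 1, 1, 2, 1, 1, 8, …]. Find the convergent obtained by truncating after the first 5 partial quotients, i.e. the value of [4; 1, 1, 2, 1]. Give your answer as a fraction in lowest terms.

32/7

Start with 1.
2 + 1/(1/1) = 2 + 1/1 = 3/1
1 + 1/(3/1) = 1 + 1/3 = 4/3
1 + 1/(4/3) = 1 + 3/4 = 7/4
4 + 1/(7/4) = 4 + 4/7 = 32/7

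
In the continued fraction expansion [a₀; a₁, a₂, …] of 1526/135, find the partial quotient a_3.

1526 = 11·135 + 41, so a_0 = 11
135 = 3·41 + 12, so a_1 = 3
41 = 3·12 + 5, so a_2 = 3
12 = 2·5 + 2, so a_3 = 2

2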